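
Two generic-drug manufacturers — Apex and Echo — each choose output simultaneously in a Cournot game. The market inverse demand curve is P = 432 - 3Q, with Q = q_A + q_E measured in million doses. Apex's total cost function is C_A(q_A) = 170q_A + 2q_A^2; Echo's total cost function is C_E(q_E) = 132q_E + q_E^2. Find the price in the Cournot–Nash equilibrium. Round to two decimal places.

Apex's profit: π_A = (432 - 3Q)q_A - (170q_A + 2q_A²). Setting ∂π_A/∂q_A = 0: 262 - 10q_A - 3(q_E) = 0.
Echo's first-order condition: 300 - 8q_E - 3(q_A) = 0.
So q_A = (262 - 3q_E)/10 and q_E = (300 - 3q_A)/8.
Substituting one into the other gives q_A = 1196/71 and q_E = 31.1831.
Total output Q = 48.0282, so price P = 432 - 3·48.0282 = 287.9155.

287.92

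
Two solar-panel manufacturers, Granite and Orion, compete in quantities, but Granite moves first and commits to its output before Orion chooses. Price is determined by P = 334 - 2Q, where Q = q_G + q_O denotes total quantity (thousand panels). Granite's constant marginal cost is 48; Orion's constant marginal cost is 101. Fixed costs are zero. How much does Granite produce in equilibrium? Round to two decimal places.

84.75

Solve by backward induction. Given q_G, the follower Orion maximises π_O = (334 - 2q_G - 2q_O)q_O - 101q_O.
∂π_O/∂q_O = 233 - 2q_G - 4q_O = 0 gives the reaction function q_O = (233 - 2q_G)/4.
The leader anticipates this reaction. Substituting into P = 334 - 2Q gives P = 435/2 - q_G, so π_G = (435/2 - q_G)q_G - 48q_G.
Maximising: ∂π_G/∂q_G = 339/2 - 2q_G = 0, giving q_G = 339/4.
Then q_O = (233 - 2·(339/4))/4 = 127/8.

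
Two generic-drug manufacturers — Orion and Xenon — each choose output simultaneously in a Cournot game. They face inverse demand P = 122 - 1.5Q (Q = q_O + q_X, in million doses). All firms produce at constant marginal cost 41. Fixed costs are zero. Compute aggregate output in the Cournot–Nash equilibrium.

Each firm earns π_i = (122 - 1.5Q)q_i - 41q_i.
Setting ∂π_i/∂q_i = 0 with rivals' quantities fixed: 81 - 3q_i - (3/2)q_j = 0.
By symmetry each firm produces the same amount; substituting q_j = q_i yields q_i = 81/(9/2) = 18.
Total output Q = 18 + 18 = 36.

36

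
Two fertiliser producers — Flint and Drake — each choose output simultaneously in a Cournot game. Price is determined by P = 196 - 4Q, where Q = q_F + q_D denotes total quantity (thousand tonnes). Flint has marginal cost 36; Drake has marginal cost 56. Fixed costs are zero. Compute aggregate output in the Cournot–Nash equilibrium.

25

Flint's profit: π_F = (196 - 4Q)q_F - (36q_F). Setting ∂π_F/∂q_F = 0: 160 - 8q_F - 4(q_D) = 0.
Drake's first-order condition: 140 - 8q_D - 4(q_F) = 0.
So q_F = (160 - 4q_D)/8 and q_D = (140 - 4q_F)/8.
Solving the pair: q_F = 15, q_D = 10.
Total output Q = 15 + 10 = 25.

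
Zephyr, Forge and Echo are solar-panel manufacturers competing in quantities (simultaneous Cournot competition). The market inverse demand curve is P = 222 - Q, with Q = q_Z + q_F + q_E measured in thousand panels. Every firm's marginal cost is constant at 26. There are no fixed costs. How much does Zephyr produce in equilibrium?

49

A representative firm's profit is π_i = q_i(222 - Q) - 26q_i.
First-order condition (treating rivals' output as given): 196 - 2q_i - Σ_{j≠i} q_j = 0.
With identical firms every q_j equals q_i, so Σ_{j≠i} q_j = 2q_i and 196 = 4q_i, giving q_i = 49.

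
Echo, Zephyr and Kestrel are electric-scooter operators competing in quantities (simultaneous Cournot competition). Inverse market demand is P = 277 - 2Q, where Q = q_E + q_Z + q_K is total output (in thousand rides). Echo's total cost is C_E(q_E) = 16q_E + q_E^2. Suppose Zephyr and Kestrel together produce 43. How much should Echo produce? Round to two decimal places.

With rivals' combined output fixed at 43, Echo's profit is π_E = (277 - 2·43 - 2q_E)q_E - (16q_E + q_E²) = (191 - 2q_E)q_E - (16q_E + q_E²).
∂π_E/∂q_E = 175 - 6q_E = 0, so q_E = 175/6.

29.17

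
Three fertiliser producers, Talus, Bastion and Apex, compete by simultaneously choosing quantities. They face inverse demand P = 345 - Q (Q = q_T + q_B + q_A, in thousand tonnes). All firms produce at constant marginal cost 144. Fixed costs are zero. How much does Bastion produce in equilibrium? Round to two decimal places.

A representative firm's profit is π_i = q_i(345 - Q) - 144q_i.
First-order condition (treating rivals' output as given): 201 - 2q_i - Σ_{j≠i} q_j = 0.
By symmetry each firm produces the same amount; substituting Σ_{j≠i} q_j = 2q_i yields q_i = 201/4.

50.25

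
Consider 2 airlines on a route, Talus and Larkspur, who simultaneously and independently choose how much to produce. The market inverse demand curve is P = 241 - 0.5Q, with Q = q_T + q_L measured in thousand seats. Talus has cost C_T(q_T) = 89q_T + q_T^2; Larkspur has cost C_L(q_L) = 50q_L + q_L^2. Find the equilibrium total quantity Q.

98

Talus's profit: π_T = (241 - 0.5Q)q_T - (89q_T + q_T²). Setting ∂π_T/∂q_T = 0: 152 - 3q_T - (1/2)(q_L) = 0.
Larkspur's profit: π_L = (241 - 0.5Q)q_L - (50q_L + q_L²). Setting ∂π_L/∂q_L = 0: 191 - 3q_L - (1/2)(q_T) = 0.
Rearranging gives the reaction functions q_T = (152 - (1/2)q_L)/3 and q_L = (191 - (1/2)q_T)/3.
Solving the pair: q_T = 206/5, q_L = 284/5.
Total output Q = 206/5 + 284/5 = 98.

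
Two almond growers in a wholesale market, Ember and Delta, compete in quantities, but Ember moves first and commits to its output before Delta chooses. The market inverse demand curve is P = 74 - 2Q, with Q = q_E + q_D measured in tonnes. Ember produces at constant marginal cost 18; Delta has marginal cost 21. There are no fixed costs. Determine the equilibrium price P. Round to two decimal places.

Solve by backward induction. Given q_E, the follower Delta maximises π_D = (74 - 2q_E - 2q_D)q_D - 21q_D.
Follower FOC: 53 - 2q_E - 4q_D = 0, so q_D(q_E) = (53 - 2q_E)/4.
The leader anticipates this reaction. Substituting into P = 74 - 2Q gives P = 95/2 - q_E, so π_E = (95/2 - q_E)q_E - 18q_E.
Maximising: ∂π_E/∂q_E = 59/2 - 2q_E = 0, giving q_E = 59/4.
Then q_D = (53 - 2·(59/4))/4 = 47/8.
Total output Q = 165/8, so price P = 74 - 2·(165/8) = 131/4.

32.75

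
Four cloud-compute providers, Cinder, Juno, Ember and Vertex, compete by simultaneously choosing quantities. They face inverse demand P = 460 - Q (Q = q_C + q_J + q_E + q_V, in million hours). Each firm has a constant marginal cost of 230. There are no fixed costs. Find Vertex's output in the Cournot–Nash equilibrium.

46

Each firm earns π_i = (460 - Q)q_i - 230q_i.
First-order condition (treating rivals' output as given): 230 - 2q_i - Σ_{j≠i} q_j = 0.
With identical firms every q_j equals q_i, so Σ_{j≠i} q_j = 3q_i and 230 = 5q_i, giving q_i = 46.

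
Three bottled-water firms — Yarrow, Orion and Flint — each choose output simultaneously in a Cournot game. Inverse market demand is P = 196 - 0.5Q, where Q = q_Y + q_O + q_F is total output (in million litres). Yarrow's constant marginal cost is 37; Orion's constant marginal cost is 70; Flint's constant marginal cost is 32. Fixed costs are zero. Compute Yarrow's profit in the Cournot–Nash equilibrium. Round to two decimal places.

Yarrow's profit: π_Y = (196 - 0.5Q)q_Y - (37q_Y). Setting ∂π_Y/∂q_Y = 0: 159 - q_Y - (1/2)(q_O + q_F) = 0.
Orion's first-order condition: 126 - q_O - (1/2)(q_Y + q_F) = 0.
Flint's profit: π_F = (196 - 0.5Q)q_F - (32q_F). Setting ∂π_F/∂q_F = 0: 164 - q_F - (1/2)(q_Y + q_O) = 0.
Summing all 3 equations gives 449 − 2Q = 0, hence Q = 449/2.
Back-substituting: q_Y = (159 − 449/4)/(1/2) = 187/2, q_O = (126 − 449/4)/(1/2) = 55/2, q_F = (164 − 449/4)/(1/2) = 207/2.
Price P = 196 - (1/2)·(449/2) = 335/4.
Yarrow's profit: (335/4 - 37)·(187/2) = 4371.1250.

4371.13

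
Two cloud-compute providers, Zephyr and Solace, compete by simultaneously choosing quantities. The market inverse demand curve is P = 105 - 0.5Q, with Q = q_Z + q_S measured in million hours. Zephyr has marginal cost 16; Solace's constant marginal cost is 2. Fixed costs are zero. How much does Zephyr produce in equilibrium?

Zephyr's profit: π_Z = (105 - 0.5Q)q_Z - (16q_Z). Setting ∂π_Z/∂q_Z = 0: 89 - q_Z - (1/2)(q_S) = 0.
Solace's first-order condition: 103 - q_S - (1/2)(q_Z) = 0.
Best responses: q_Z = (89 - (1/2)q_S), q_S = (103 - (1/2)q_Z).
Substituting one into the other gives q_Z = 50 and q_S = 78.

50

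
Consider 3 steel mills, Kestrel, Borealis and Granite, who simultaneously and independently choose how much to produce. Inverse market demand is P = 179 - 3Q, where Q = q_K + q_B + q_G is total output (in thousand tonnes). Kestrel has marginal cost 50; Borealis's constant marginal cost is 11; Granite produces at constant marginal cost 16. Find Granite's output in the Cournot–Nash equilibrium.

Kestrel's profit: π_K = (179 - 3Q)q_K - (50q_K). Setting ∂π_K/∂q_K = 0: 129 - 6q_K - 3(q_B + q_G) = 0.
Borealis's profit: π_B = (179 - 3Q)q_B - (11q_B). Setting ∂π_B/∂q_B = 0: 168 - 6q_B - 3(q_K + q_G) = 0.
Granite's profit: π_G = (179 - 3Q)q_G - (16q_G). Setting ∂π_G/∂q_G = 0: 163 - 6q_G - 3(q_K + q_B) = 0.
Adding the 3 first-order conditions: 460 − 12Q = 0, so Q = 115/3.
Back-substituting: q_K = (129 − 115)/3 = 14/3, q_B = (168 − 115)/3 = 53/3, q_G = (163 − 115)/3 = 16.

16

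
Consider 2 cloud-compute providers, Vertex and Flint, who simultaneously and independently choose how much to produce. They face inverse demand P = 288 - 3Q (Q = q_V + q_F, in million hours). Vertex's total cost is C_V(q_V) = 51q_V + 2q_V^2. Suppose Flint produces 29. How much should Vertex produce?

With the rival's output fixed at 29, Vertex's profit is π_V = (288 - 3·29 - 3q_V)q_V - (51q_V + 2q_V²) = (201 - 3q_V)q_V - (51q_V + 2q_V²).
∂π_V/∂q_V = 150 - 10q_V = 0, so q_V = 15.

15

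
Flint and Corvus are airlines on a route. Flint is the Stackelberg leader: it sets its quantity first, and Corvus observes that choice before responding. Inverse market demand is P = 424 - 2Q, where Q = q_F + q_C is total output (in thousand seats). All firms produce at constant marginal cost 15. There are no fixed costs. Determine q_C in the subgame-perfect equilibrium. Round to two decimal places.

Solve by backward induction. Given q_F, the follower Corvus maximises π_C = (424 - 2q_F - 2q_C)q_C - 15q_C.
Setting the follower's marginal profit to zero, 409 - 2q_F - 4q_C = 0, i.e. q_C = (409 - 2q_F)/4.
The leader anticipates this reaction. Substituting into P = 424 - 2Q gives P = 439/2 - q_F, so π_F = (439/2 - q_F)q_F - 15q_F.
The leader's first-order condition 409/2 - 2q_F = 0 yields q_F = 409/4.
Then q_C = (409 - 2·(409/4))/4 = 409/8.

51.13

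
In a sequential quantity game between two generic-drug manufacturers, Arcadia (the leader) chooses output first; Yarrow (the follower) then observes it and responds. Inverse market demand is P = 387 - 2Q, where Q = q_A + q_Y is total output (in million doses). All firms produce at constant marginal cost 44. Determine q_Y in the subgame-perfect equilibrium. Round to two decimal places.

The follower Yarrow best-responds to any q_A: π_Y = (387 - 2Q)q_Y - 44q_Y.
Follower FOC: 343 - 2q_A - 4q_Y = 0, so q_Y(q_A) = (343 - 2q_A)/4.
The leader anticipates this reaction. Substituting into P = 387 - 2Q gives P = 431/2 - q_A, so π_A = (431/2 - q_A)q_A - 44q_A.
Maximising: ∂π_A/∂q_A = 343/2 - 2q_A = 0, giving q_A = 343/4.
Then q_Y = (343 - 2·(343/4))/4 = 343/8.

42.88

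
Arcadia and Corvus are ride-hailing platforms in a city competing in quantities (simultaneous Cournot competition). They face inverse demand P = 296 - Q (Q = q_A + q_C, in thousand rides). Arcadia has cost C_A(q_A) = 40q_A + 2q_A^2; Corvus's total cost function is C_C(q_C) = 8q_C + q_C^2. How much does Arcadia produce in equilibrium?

Arcadia's profit: π_A = (296 - Q)q_A - (40q_A + 2q_A²). Setting ∂π_A/∂q_A = 0: 256 - 6q_A - (q_C) = 0.
Corvus's first-order condition: 288 - 4q_C - (q_A) = 0.
Rearranging gives the reaction functions q_A = (256 - q_C)/6 and q_C = (288 - q_A)/4.
Solving the pair: q_A = 32, q_C = 64.

32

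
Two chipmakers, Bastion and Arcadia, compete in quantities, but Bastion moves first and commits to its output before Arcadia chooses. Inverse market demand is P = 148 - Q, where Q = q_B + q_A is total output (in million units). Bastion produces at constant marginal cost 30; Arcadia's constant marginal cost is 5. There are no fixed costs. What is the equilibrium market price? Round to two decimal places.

Solve by backward induction. Given q_B, the follower Arcadia maximises π_A = (148 - q_B - q_A)q_A - 5q_A.
Setting the follower's marginal profit to zero, 143 - q_B - 2q_A = 0, i.e. q_A = (143 - q_B)/2.
The leader anticipates this reaction. Substituting into P = 148 - Q gives P = 153/2 - (1/2)q_B, so π_B = (153/2 - (1/2)q_B)q_B - 30q_B.
The leader's first-order condition 93/2 - q_B = 0 yields q_B = 93/2.
Then q_A = (143 - 93/2)/2 = 193/4.
Total output Q = 379/4, so price P = 148 - 379/4 = 213/4.

53.25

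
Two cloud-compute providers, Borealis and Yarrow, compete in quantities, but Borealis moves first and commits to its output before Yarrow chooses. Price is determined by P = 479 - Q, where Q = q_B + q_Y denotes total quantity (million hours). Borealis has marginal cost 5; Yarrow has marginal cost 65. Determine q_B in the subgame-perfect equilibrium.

The follower Yarrow best-responds to any q_B: π_Y = (479 - Q)q_Y - 65q_Y.
∂π_Y/∂q_Y = 414 - q_B - 2q_Y = 0 gives the reaction function q_Y = (414 - q_B)/2.
Borealis substitutes q_Y(q_B) into its own profit: π_B = q_B(479 - q_B - (414 - q_B)/2) - 5q_B = (272 - (1/2)q_B)q_B - 5q_B.
Maximising: ∂π_B/∂q_B = 267 - q_B = 0, giving q_B = 267.
Then q_Y = (414 - 267)/2 = 147/2.

267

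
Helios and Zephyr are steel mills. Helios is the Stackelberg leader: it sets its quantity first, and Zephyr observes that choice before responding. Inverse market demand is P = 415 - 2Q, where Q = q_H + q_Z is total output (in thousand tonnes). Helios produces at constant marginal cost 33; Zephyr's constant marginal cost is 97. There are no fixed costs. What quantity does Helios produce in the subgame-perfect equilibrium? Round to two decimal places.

111.50

Solve by backward induction. Given q_H, the follower Zephyr maximises π_Z = (415 - 2q_H - 2q_Z)q_Z - 97q_Z.
Follower FOC: 318 - 2q_H - 4q_Z = 0, so q_Z(q_H) = (318 - 2q_H)/4.
Helios substitutes q_Z(q_H) into its own profit: π_H = q_H(415 - 2q_H - (318 - 2q_H)/2) - 33q_H = (256 - q_H)q_H - 33q_H.
Maximising: ∂π_H/∂q_H = 223 - 2q_H = 0, giving q_H = 223/2.
Then q_Z = (318 - 2·(223/2))/4 = 95/4.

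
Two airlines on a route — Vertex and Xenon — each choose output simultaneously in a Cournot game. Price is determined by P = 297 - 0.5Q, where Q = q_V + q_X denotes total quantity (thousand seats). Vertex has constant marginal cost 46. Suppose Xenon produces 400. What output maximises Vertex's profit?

With the rival's output fixed at 400, Vertex's profit is π_V = (297 - (1/2)·400 - (1/2)q_V)q_V - (46q_V) = (97 - (1/2)q_V)q_V - (46q_V).
∂π_V/∂q_V = 51 - q_V = 0, so q_V = 51.

51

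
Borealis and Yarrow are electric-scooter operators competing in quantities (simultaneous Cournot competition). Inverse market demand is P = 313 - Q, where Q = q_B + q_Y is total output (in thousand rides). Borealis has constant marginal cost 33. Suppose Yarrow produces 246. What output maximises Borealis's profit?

17

With the rival's output fixed at 246, Borealis's profit is π_B = (313 - 246 - q_B)q_B - (33q_B) = (67 - q_B)q_B - (33q_B).
∂π_B/∂q_B = 34 - 2q_B = 0, so q_B = 17.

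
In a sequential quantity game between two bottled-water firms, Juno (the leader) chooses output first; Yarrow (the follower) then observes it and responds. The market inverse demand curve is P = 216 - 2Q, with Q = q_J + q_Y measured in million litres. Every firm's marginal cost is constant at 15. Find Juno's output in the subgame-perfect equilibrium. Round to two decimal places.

50.25

The follower Yarrow best-responds to any q_J: π_Y = (216 - 2Q)q_Y - 15q_Y.
∂π_Y/∂q_Y = 201 - 2q_J - 4q_Y = 0 gives the reaction function q_Y = (201 - 2q_J)/4.
Juno substitutes q_Y(q_J) into its own profit: π_J = q_J(216 - 2q_J - (201 - 2q_J)/2) - 15q_J = (231/2 - q_J)q_J - 15q_J.
Maximising: ∂π_J/∂q_J = 201/2 - 2q_J = 0, giving q_J = 201/4.
Then q_Y = (201 - 2·(201/4))/4 = 201/8.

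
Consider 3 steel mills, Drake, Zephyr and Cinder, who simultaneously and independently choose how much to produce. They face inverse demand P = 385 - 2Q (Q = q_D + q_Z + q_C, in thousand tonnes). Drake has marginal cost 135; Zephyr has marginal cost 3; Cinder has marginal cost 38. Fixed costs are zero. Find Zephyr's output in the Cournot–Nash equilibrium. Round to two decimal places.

Drake's profit: π_D = (385 - 2Q)q_D - (135q_D). Setting ∂π_D/∂q_D = 0: 250 - 4q_D - 2(q_Z + q_C) = 0.
Zephyr's profit: π_Z = (385 - 2Q)q_Z - (3q_Z). Setting ∂π_Z/∂q_Z = 0: 382 - 4q_Z - 2(q_D + q_C) = 0.
Cinder's first-order condition: 347 - 4q_C - 2(q_D + q_Z) = 0.
Summing all 3 equations gives 979 − 8Q = 0, hence Q = 979/8.
Back-substituting: q_D = (250 − 979/4)/2 = 21/8, q_Z = (382 − 979/4)/2 = 549/8, q_C = (347 − 979/4)/2 = 409/8.

68.63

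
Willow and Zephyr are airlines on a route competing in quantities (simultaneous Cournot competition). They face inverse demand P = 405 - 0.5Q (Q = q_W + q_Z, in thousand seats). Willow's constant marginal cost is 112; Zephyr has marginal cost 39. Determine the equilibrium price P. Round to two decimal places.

185.33

Willow's profit: π_W = (405 - 0.5Q)q_W - (112q_W). Setting ∂π_W/∂q_W = 0: 293 - q_W - (1/2)(q_Z) = 0.
Zephyr's first-order condition: 366 - q_Z - (1/2)(q_W) = 0.
Best responses: q_W = (293 - (1/2)q_Z), q_Z = (366 - (1/2)q_W).
Substituting one into the other gives q_W = 440/3 and q_Z = 878/3.
Total output Q = 1318/3, so price P = 405 - (1/2)·(1318/3) = 556/3.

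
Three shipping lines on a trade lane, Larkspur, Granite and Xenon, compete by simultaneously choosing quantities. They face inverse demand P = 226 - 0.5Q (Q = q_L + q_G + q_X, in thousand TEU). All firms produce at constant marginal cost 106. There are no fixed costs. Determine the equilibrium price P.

A representative firm's profit is π_i = q_i(226 - 0.5Q) - 106q_i.
Setting ∂π_i/∂q_i = 0 with rivals' quantities fixed: 120 - q_i - (1/2)·Σ_{j≠i} q_j = 0.
With identical firms every q_j equals q_i, so Σ_{j≠i} q_j = 2q_i and 120 = 2q_i, giving q_i = 60.
Total output Q = 180, so price P = 226 - (1/2)·180 = 136.

136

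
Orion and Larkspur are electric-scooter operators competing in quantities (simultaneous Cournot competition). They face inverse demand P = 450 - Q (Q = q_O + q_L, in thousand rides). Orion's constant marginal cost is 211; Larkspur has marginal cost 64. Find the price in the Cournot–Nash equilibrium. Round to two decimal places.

Orion's profit: π_O = (450 - Q)q_O - (211q_O). Setting ∂π_O/∂q_O = 0: 239 - 2q_O - (q_L) = 0.
Larkspur's profit: π_L = (450 - Q)q_L - (64q_L). Setting ∂π_L/∂q_L = 0: 386 - 2q_L - (q_O) = 0.
Best responses: q_O = (239 - q_L)/2, q_L = (386 - q_O)/2.
Solving the pair: q_O = 92/3, q_L = 533/3.
Total output Q = 625/3, so price P = 450 - 625/3 = 725/3.

241.67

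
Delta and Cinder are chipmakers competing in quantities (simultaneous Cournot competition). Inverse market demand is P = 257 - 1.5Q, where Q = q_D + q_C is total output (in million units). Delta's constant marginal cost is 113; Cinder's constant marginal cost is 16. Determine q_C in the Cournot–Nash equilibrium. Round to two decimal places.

75.11

Delta's profit: π_D = (257 - 1.5Q)q_D - (113q_D). Setting ∂π_D/∂q_D = 0: 144 - 3q_D - (3/2)(q_C) = 0.
Cinder's first-order condition: 241 - 3q_C - (3/2)(q_D) = 0.
So q_D = (144 - (3/2)q_C)/3 and q_C = (241 - (3/2)q_D)/3.
Substituting one into the other gives q_D = 94/9 and q_C = 676/9.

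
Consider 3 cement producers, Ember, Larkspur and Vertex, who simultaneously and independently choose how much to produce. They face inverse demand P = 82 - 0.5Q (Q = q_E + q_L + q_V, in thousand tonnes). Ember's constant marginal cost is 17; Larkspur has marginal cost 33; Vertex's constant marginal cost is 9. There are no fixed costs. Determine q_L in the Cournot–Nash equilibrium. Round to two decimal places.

4.50

Ember's profit: π_E = (82 - 0.5Q)q_E - (17q_E). Setting ∂π_E/∂q_E = 0: 65 - q_E - (1/2)(q_L + q_V) = 0.
Larkspur's profit: π_L = (82 - 0.5Q)q_L - (33q_L). Setting ∂π_L/∂q_L = 0: 49 - q_L - (1/2)(q_E + q_V) = 0.
Vertex's first-order condition: 73 - q_V - (1/2)(q_E + q_L) = 0.
Summing all 3 equations gives 187 − 2Q = 0, hence Q = 187/2.
Back-substituting: q_E = (65 − 187/4)/(1/2) = 73/2, q_L = (49 − 187/4)/(1/2) = 9/2, q_V = (73 − 187/4)/(1/2) = 105/2.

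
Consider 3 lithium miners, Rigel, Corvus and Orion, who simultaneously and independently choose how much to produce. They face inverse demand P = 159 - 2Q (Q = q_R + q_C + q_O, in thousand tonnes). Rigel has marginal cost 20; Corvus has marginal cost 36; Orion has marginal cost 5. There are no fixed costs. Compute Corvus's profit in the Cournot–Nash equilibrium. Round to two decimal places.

Rigel's profit: π_R = (159 - 2Q)q_R - (20q_R). Setting ∂π_R/∂q_R = 0: 139 - 4q_R - 2(q_C + q_O) = 0.
Corvus's profit: π_C = (159 - 2Q)q_C - (36q_C). Setting ∂π_C/∂q_C = 0: 123 - 4q_C - 2(q_R + q_O) = 0.
Orion's first-order condition: 154 - 4q_O - 2(q_R + q_C) = 0.
Summing all 3 equations gives 416 − 8Q = 0, hence Q = 52.
Back-substituting: q_R = (139 − 104)/2 = 35/2, q_C = (123 − 104)/2 = 19/2, q_O = (154 − 104)/2 = 25.
Price P = 159 - 2·52 = 55.
Corvus's profit: (55 - 36)·(19/2) = 361/2.

180.50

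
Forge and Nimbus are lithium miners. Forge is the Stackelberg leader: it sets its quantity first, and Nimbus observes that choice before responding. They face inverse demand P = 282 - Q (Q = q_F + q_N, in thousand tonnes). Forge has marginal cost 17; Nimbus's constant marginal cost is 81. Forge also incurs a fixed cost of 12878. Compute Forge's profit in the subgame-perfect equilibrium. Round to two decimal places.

Solve by backward induction. Given q_F, the follower Nimbus maximises π_N = (282 - q_F - q_N)q_N - 81q_N.
Setting the follower's marginal profit to zero, 201 - q_F - 2q_N = 0, i.e. q_N = (201 - q_F)/2.
The leader anticipates this reaction. Substituting into P = 282 - Q gives P = 363/2 - (1/2)q_F, so π_F = (363/2 - (1/2)q_F)q_F - 17q_F.
Leader FOC: 329/2 - q_F = 0, so q_F = 329/2.
Then q_N = (201 - 329/2)/2 = 73/4.
Price P = 282 - 731/4 = 397/4.
Forge's profit: (397/4 - 17)·(329/2) - 12878 = 652.1250.

652.13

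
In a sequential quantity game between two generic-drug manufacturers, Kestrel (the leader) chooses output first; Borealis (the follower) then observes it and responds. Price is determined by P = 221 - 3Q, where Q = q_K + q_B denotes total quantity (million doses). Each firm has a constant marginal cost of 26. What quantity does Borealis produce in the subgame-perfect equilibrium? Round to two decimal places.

Solve by backward induction. Given q_K, the follower Borealis maximises π_B = (221 - 3q_K - 3q_B)q_B - 26q_B.
Follower FOC: 195 - 3q_K - 6q_B = 0, so q_B(q_K) = (195 - 3q_K)/6.
The leader anticipates this reaction. Substituting into P = 221 - 3Q gives P = 247/2 - (3/2)q_K, so π_K = (247/2 - (3/2)q_K)q_K - 26q_K.
Maximising: ∂π_K/∂q_K = 195/2 - 3q_K = 0, giving q_K = 65/2.
Then q_B = (195 - 3·(65/2))/6 = 65/4.

16.25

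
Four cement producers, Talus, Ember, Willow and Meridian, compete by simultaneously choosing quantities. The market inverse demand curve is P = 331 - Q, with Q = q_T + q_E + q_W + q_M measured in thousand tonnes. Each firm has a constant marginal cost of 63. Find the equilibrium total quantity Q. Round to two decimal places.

Each firm earns π_i = (331 - Q)q_i - 63q_i.
Setting ∂π_i/∂q_i = 0 with rivals' quantities fixed: 268 - 2q_i - Σ_{j≠i} q_j = 0.
By symmetry each firm produces the same amount; substituting Σ_{j≠i} q_j = 3q_i yields q_i = 268/5.
Total output Q = 268/5 + 268/5 + 268/5 + 268/5 = 1072/5.

214.40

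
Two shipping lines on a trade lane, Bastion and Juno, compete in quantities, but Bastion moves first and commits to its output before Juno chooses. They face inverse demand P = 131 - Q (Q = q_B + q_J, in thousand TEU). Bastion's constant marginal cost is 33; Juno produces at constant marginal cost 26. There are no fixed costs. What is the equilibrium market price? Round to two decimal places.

The follower Juno best-responds to any q_B: π_J = (131 - Q)q_J - 26q_J.
∂π_J/∂q_J = 105 - q_B - 2q_J = 0 gives the reaction function q_J = (105 - q_B)/2.
The leader anticipates this reaction. Substituting into P = 131 - Q gives P = 157/2 - (1/2)q_B, so π_B = (157/2 - (1/2)q_B)q_B - 33q_B.
The leader's first-order condition 91/2 - q_B = 0 yields q_B = 91/2.
Then q_J = (105 - 91/2)/2 = 119/4.
Total output Q = 301/4, so price P = 131 - 301/4 = 223/4.

55.75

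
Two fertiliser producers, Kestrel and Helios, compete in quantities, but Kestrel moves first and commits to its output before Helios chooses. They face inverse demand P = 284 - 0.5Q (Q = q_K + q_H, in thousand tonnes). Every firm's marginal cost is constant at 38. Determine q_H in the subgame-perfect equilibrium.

123

The follower Helios best-responds to any q_K: π_H = (284 - 0.5Q)q_H - 38q_H.
∂π_H/∂q_H = 246 - (1/2)q_K - q_H = 0 gives the reaction function q_H = (246 - (1/2)q_K).
The leader anticipates this reaction. Substituting into P = 284 - 0.5Q gives P = 161 - (1/4)q_K, so π_K = (161 - (1/4)q_K)q_K - 38q_K.
Maximising: ∂π_K/∂q_K = 123 - (1/2)q_K = 0, giving q_K = 246.
Then q_H = (246 - (1/2)·246) = 123.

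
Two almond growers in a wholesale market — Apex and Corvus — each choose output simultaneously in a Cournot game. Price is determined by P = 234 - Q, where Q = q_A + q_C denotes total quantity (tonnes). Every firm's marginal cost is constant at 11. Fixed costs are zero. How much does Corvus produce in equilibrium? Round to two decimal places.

Each firm earns π_i = (234 - Q)q_i - 11q_i.
Setting ∂π_i/∂q_i = 0 with rivals' quantities fixed: 223 - 2q_i - q_j = 0.
By symmetry each firm produces the same amount; substituting q_j = q_i yields q_i = 223/3.

74.33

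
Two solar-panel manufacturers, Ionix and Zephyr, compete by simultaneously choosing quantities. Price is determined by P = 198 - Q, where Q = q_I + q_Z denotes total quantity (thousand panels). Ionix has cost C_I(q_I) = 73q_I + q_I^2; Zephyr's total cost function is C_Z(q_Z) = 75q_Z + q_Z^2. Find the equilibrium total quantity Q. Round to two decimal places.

Ionix's profit: π_I = (198 - Q)q_I - (73q_I + q_I²). Setting ∂π_I/∂q_I = 0: 125 - 4q_I - (q_Z) = 0.
Zephyr's first-order condition: 123 - 4q_Z - (q_I) = 0.
So q_I = (125 - q_Z)/4 and q_Z = (123 - q_I)/4.
Substituting one into the other gives q_I = 377/15 and q_Z = 367/15.
Total output Q = 377/15 + 367/15 = 248/5.

49.60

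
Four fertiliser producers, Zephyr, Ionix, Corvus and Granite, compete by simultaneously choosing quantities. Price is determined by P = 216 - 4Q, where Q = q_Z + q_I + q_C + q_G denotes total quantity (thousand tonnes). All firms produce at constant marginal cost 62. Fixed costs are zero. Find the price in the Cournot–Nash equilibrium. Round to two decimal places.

92.80

Each firm earns π_i = (216 - 4Q)q_i - 62q_i.
First-order condition (treating rivals' output as given): 154 - 8q_i - 4·Σ_{j≠i} q_j = 0.
By symmetry each firm produces the same amount; substituting Σ_{j≠i} q_j = 3q_i yields q_i = 154/20 = 77/10.
Total output Q = 154/5, so price P = 216 - 4·(154/5) = 464/5.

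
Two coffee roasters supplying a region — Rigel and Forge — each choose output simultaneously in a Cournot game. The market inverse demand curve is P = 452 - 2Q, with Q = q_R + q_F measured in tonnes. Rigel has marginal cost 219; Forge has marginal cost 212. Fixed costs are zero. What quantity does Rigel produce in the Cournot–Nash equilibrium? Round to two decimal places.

Rigel's profit: π_R = (452 - 2Q)q_R - (219q_R). Setting ∂π_R/∂q_R = 0: 233 - 4q_R - 2(q_F) = 0.
Forge's first-order condition: 240 - 4q_F - 2(q_R) = 0.
Best responses: q_R = (233 - 2q_F)/4, q_F = (240 - 2q_R)/4.
Solving the pair: q_R = 113/3, q_F = 247/6.

37.67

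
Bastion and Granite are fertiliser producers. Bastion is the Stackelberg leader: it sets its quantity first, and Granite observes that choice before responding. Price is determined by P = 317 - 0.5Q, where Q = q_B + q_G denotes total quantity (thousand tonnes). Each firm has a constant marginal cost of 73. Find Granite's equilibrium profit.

7442

The follower Granite best-responds to any q_B: π_G = (317 - 0.5Q)q_G - 73q_G.
∂π_G/∂q_G = 244 - (1/2)q_B - q_G = 0 gives the reaction function q_G = (244 - (1/2)q_B).
The leader anticipates this reaction. Substituting into P = 317 - 0.5Q gives P = 195 - (1/4)q_B, so π_B = (195 - (1/4)q_B)q_B - 73q_B.
Maximising: ∂π_B/∂q_B = 122 - (1/2)q_B = 0, giving q_B = 244.
Then q_G = (244 - (1/2)·244) = 122.
Price P = 317 - (1/2)·366 = 134.
Granite's profit: (134 - 73)·122 = 7442.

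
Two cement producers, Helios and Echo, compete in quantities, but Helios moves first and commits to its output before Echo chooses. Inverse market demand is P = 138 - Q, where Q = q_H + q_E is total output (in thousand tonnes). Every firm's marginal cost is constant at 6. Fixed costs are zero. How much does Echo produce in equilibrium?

Solve by backward induction. Given q_H, the follower Echo maximises π_E = (138 - q_H - q_E)q_E - 6q_E.
Follower FOC: 132 - q_H - 2q_E = 0, so q_E(q_H) = (132 - q_H)/2.
Helios substitutes q_E(q_H) into its own profit: π_H = q_H(138 - q_H - (132 - q_H)/2) - 6q_H = (72 - (1/2)q_H)q_H - 6q_H.
The leader's first-order condition 66 - q_H = 0 yields q_H = 66.
Then q_E = (132 - 66)/2 = 33.

33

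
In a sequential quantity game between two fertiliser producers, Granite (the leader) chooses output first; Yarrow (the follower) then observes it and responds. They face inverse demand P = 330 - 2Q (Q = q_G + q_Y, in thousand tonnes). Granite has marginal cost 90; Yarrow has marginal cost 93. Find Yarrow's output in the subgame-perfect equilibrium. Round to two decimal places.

28.88

Solve by backward induction. Given q_G, the follower Yarrow maximises π_Y = (330 - 2q_G - 2q_Y)q_Y - 93q_Y.
Follower FOC: 237 - 2q_G - 4q_Y = 0, so q_Y(q_G) = (237 - 2q_G)/4.
Granite substitutes q_Y(q_G) into its own profit: π_G = q_G(330 - 2q_G - (237 - 2q_G)/2) - 90q_G = (423/2 - q_G)q_G - 90q_G.
The leader's first-order condition 243/2 - 2q_G = 0 yields q_G = 243/4.
Then q_Y = (237 - 2·(243/4))/4 = 231/8.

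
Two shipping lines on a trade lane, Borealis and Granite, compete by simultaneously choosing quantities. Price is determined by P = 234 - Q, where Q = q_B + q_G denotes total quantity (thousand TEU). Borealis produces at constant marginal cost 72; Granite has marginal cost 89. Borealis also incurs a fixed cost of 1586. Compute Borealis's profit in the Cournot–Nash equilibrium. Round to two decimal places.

Borealis's profit: π_B = (234 - Q)q_B - (72q_B). Setting ∂π_B/∂q_B = 0: 162 - 2q_B - (q_G) = 0.
Granite's profit: π_G = (234 - Q)q_G - (89q_G). Setting ∂π_G/∂q_G = 0: 145 - 2q_G - (q_B) = 0.
So q_B = (162 - q_G)/2 and q_G = (145 - q_B)/2.
Solving the pair: q_B = 179/3, q_G = 128/3.
Price P = 234 - 307/3 = 395/3.
Borealis's profit: (395/3 - 72)·(179/3) - 1586 = 1974.1111.

1974.11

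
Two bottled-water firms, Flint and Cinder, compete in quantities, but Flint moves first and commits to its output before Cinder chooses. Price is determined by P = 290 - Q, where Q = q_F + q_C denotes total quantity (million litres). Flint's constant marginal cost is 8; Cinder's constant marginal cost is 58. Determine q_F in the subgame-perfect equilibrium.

Solve by backward induction. Given q_F, the follower Cinder maximises π_C = (290 - q_F - q_C)q_C - 58q_C.
Follower FOC: 232 - q_F - 2q_C = 0, so q_C(q_F) = (232 - q_F)/2.
Flint substitutes q_C(q_F) into its own profit: π_F = q_F(290 - q_F - (232 - q_F)/2) - 8q_F = (174 - (1/2)q_F)q_F - 8q_F.
Maximising: ∂π_F/∂q_F = 166 - q_F = 0, giving q_F = 166.
Then q_C = (232 - 166)/2 = 33.

166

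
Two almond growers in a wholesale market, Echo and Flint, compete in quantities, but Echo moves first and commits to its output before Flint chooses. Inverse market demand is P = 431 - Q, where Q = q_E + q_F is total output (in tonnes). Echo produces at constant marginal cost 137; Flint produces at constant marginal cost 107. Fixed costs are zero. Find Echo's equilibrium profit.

8712

The follower Flint best-responds to any q_E: π_F = (431 - Q)q_F - 107q_F.
Follower FOC: 324 - q_E - 2q_F = 0, so q_F(q_E) = (324 - q_E)/2.
The leader anticipates this reaction. Substituting into P = 431 - Q gives P = 269 - (1/2)q_E, so π_E = (269 - (1/2)q_E)q_E - 137q_E.
Maximising: ∂π_E/∂q_E = 132 - q_E = 0, giving q_E = 132.
Then q_F = (324 - 132)/2 = 96.
Price P = 431 - 228 = 203.
Echo's profit: (203 - 137)·132 = 8712.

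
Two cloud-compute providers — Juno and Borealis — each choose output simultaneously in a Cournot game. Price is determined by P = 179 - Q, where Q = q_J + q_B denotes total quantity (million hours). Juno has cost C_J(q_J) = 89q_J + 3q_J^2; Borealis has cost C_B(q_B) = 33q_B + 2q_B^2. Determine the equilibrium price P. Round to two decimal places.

147.68

Juno's profit: π_J = (179 - Q)q_J - (89q_J + 3q_J²). Setting ∂π_J/∂q_J = 0: 90 - 8q_J - (q_B) = 0.
Borealis's profit: π_B = (179 - Q)q_B - (33q_B + 2q_B²). Setting ∂π_B/∂q_B = 0: 146 - 6q_B - (q_J) = 0.
Rearranging gives the reaction functions q_J = (90 - q_B)/8 and q_B = (146 - q_J)/6.
Substituting one into the other gives q_J = 394/47 and q_B = 1078/47.
Total output Q = 1472/47, so price P = 179 - 1472/47 = 147.6809.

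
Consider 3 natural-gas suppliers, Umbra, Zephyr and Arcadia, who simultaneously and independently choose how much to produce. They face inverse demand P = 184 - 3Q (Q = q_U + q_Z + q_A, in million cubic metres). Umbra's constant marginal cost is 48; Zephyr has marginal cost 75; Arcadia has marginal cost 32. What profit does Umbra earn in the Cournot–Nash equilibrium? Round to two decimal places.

Umbra's profit: π_U = (184 - 3Q)q_U - (48q_U). Setting ∂π_U/∂q_U = 0: 136 - 6q_U - 3(q_Z + q_A) = 0.
Zephyr's first-order condition: 109 - 6q_Z - 3(q_U + q_A) = 0.
Arcadia's first-order condition: 152 - 6q_A - 3(q_U + q_Z) = 0.
Adding the 3 first-order conditions: 397 − 12Q = 0, so Q = 397/12.
Back-substituting: q_U = (136 − 397/4)/3 = 49/4, q_Z = (109 − 397/4)/3 = 13/4, q_A = (152 − 397/4)/3 = 211/12.
Price P = 184 - 3·(397/12) = 339/4.
Umbra's profit: (339/4 - 48)·(49/4) = 450.1875.

450.19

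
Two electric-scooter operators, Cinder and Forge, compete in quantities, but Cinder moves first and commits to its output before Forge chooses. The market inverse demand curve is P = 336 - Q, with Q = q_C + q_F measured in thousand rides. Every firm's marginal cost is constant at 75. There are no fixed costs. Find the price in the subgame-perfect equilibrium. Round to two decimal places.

The follower Forge best-responds to any q_C: π_F = (336 - Q)q_F - 75q_F.
Setting the follower's marginal profit to zero, 261 - q_C - 2q_F = 0, i.e. q_F = (261 - q_C)/2.
The leader anticipates this reaction. Substituting into P = 336 - Q gives P = 411/2 - (1/2)q_C, so π_C = (411/2 - (1/2)q_C)q_C - 75q_C.
Leader FOC: 261/2 - q_C = 0, so q_C = 261/2.
Then q_F = (261 - 261/2)/2 = 261/4.
Total output Q = 783/4, so price P = 336 - 783/4 = 561/4.

140.25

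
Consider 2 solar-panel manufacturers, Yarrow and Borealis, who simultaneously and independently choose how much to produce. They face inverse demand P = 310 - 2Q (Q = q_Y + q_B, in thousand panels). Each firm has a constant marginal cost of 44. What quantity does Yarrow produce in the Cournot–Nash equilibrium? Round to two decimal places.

44.33

Each firm earns π_i = (310 - 2Q)q_i - 44q_i.
Setting ∂π_i/∂q_i = 0 with rivals' quantities fixed: 266 - 4q_i - 2q_j = 0.
With identical firms every q_j equals q_i, so q_j = q_i and 266 = 6q_i, giving q_i = 133/3.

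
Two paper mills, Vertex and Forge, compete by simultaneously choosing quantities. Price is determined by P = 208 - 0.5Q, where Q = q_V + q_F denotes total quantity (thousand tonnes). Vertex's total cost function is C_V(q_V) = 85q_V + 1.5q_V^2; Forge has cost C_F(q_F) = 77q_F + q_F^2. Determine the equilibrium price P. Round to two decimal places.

Vertex's profit: π_V = (208 - 0.5Q)q_V - (85q_V + (3/2)q_V²). Setting ∂π_V/∂q_V = 0: 123 - 4q_V - (1/2)(q_F) = 0.
Forge's first-order condition: 131 - 3q_F - (1/2)(q_V) = 0.
Best responses: q_V = (123 - (1/2)q_F)/4, q_F = (131 - (1/2)q_V)/3.
Substituting one into the other gives q_V = 1214/47 and q_F = 1850/47.
Total output Q = 65.1915, so price P = 208 - (1/2)·65.1915 = 175.4043.

175.40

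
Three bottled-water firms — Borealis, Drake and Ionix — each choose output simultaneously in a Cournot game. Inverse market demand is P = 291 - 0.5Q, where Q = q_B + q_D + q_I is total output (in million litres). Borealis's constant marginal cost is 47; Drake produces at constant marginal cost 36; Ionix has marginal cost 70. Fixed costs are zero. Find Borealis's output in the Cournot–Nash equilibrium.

128

Borealis's profit: π_B = (291 - 0.5Q)q_B - (47q_B). Setting ∂π_B/∂q_B = 0: 244 - q_B - (1/2)(q_D + q_I) = 0.
Drake's profit: π_D = (291 - 0.5Q)q_D - (36q_D). Setting ∂π_D/∂q_D = 0: 255 - q_D - (1/2)(q_B + q_I) = 0.
Ionix's profit: π_I = (291 - 0.5Q)q_I - (70q_I). Setting ∂π_I/∂q_I = 0: 221 - q_I - (1/2)(q_B + q_D) = 0.
Summing all 3 equations gives 720 − 2Q = 0, hence Q = 360.
Back-substituting: q_B = (244 − 180)/(1/2) = 128, q_D = (255 − 180)/(1/2) = 150, q_I = (221 − 180)/(1/2) = 82.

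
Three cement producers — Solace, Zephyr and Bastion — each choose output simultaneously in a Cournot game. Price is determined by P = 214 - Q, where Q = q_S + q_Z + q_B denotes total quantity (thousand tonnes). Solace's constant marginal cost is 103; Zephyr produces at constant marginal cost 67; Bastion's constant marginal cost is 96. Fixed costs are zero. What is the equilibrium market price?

Solace's profit: π_S = (214 - Q)q_S - (103q_S). Setting ∂π_S/∂q_S = 0: 111 - 2q_S - (q_Z + q_B) = 0.
Zephyr's first-order condition: 147 - 2q_Z - (q_S + q_B) = 0.
Bastion's profit: π_B = (214 - Q)q_B - (96q_B). Setting ∂π_B/∂q_B = 0: 118 - 2q_B - (q_S + q_Z) = 0.
Summing all 3 equations gives 376 − 4Q = 0, hence Q = 94.
Back-substituting: q_S = (111 − 94) = 17, q_Z = (147 − 94) = 53, q_B = (118 − 94) = 24.
Total output Q = 94, so price P = 214 - 94 = 120.

120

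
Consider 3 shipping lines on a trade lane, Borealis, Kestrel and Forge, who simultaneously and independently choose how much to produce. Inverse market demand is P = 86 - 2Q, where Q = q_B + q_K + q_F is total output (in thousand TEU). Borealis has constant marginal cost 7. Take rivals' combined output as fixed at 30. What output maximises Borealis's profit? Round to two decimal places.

4.75

With rivals' combined output fixed at 30, Borealis's profit is π_B = (86 - 2·30 - 2q_B)q_B - (7q_B) = (26 - 2q_B)q_B - (7q_B).
∂π_B/∂q_B = 19 - 4q_B = 0, so q_B = 19/4.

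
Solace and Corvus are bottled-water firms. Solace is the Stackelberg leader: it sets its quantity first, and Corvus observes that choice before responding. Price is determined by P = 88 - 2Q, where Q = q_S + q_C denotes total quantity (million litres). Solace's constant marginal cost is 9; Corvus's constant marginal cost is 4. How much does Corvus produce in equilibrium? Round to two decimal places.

11.75

The follower Corvus best-responds to any q_S: π_C = (88 - 2Q)q_C - 4q_C.
∂π_C/∂q_C = 84 - 2q_S - 4q_C = 0 gives the reaction function q_C = (84 - 2q_S)/4.
Solace substitutes q_C(q_S) into its own profit: π_S = q_S(88 - 2q_S - (84 - 2q_S)/2) - 9q_S = (46 - q_S)q_S - 9q_S.
Leader FOC: 37 - 2q_S = 0, so q_S = 37/2.
Then q_C = (84 - 2·(37/2))/4 = 47/4.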